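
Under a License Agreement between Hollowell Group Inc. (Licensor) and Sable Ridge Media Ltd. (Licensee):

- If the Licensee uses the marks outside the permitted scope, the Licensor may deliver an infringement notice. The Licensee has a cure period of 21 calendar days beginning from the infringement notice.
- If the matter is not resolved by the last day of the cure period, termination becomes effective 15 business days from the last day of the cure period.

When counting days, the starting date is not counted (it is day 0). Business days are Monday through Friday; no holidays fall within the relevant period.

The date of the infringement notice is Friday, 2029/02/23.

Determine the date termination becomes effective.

2029/04/06

The last day of the cure period: 21 calendar days after 2029/02/23 is 2029/03/16.
The date termination becomes effective: 15 business days after Friday, 2029/03/16, skipping weekends — Mar 19, Mar 20, Mar 21, Mar 22, …, Apr 4, Apr 5, Apr 6 — lands on Friday, 2029/04/06.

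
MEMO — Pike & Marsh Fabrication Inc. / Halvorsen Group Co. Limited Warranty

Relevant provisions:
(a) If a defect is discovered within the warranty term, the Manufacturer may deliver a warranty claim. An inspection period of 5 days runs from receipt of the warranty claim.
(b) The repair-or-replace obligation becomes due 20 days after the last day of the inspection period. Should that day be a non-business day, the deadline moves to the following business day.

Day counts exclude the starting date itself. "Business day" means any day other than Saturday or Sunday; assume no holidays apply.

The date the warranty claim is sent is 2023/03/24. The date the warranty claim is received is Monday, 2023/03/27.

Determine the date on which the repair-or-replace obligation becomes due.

Adding 5 calendar days to 2023/03/27 gives 2023/04/01, which is the last day of the inspection period.
The date on which the repair-or-replace obligation becomes due: 2023/04/01 + 20 days = 2023/04/21. 2023/04/21 is a Friday, so no roll-forward applies.

2023/04/21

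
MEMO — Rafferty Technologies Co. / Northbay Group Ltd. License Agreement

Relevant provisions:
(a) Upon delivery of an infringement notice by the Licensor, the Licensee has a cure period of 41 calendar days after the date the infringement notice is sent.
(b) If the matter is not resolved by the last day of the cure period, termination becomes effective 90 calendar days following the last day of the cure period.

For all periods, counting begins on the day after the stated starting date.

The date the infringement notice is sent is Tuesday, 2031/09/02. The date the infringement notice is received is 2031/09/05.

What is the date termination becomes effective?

2032/01/11

The last day of the cure period: 2031/09/02 + 41 days = 2031/10/13.
Adding 90 calendar days to 2031/10/13 gives 2032/01/11, which is the date termination becomes effective.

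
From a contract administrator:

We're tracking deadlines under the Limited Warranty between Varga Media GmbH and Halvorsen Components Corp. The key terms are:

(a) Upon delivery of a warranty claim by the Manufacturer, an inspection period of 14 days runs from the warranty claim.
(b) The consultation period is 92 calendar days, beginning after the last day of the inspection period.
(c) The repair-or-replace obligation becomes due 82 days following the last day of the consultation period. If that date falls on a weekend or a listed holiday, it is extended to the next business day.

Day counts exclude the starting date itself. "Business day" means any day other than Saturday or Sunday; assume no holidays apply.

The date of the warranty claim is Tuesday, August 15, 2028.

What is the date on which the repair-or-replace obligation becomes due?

The last day of the inspection period: 14 calendar days after August 15, 2028 is August 29, 2028.
Adding 92 calendar days to August 29, 2028 gives November 29, 2028, which is the last day of the consultation period.
The date on which the repair-or-replace obligation becomes due: November 29, 2028 + 82 days = February 19, 2029. February 19, 2029 is a Monday, so no roll-forward applies.

February 19, 2029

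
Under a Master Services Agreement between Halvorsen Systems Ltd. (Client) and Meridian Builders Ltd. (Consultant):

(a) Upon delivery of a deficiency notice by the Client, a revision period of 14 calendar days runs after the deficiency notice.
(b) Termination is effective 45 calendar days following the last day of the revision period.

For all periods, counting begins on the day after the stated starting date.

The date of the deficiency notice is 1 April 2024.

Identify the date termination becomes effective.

The last day of the revision period: 14 calendar days after 1 April 2024 is 15 April 2024.
The date termination becomes effective: 15 April 2024 + 45 days = 30 May 2024.

30 May 2024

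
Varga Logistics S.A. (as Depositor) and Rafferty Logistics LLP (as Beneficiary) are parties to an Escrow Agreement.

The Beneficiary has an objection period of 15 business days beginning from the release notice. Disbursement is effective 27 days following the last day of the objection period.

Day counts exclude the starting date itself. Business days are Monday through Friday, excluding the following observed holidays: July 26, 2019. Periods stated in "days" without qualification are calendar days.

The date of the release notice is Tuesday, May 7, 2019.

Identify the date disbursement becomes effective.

The last day of the objection period: 15 business days after Tuesday, May 7, 2019, skipping weekends — May 8, May 9, May 10, May 13, …, May 24, May 27, May 28 — lands on Tuesday, May 28, 2019.
Adding 27 calendar days to May 28, 2019 gives June 24, 2019, which is the date disbursement becomes effective.

June 24, 2019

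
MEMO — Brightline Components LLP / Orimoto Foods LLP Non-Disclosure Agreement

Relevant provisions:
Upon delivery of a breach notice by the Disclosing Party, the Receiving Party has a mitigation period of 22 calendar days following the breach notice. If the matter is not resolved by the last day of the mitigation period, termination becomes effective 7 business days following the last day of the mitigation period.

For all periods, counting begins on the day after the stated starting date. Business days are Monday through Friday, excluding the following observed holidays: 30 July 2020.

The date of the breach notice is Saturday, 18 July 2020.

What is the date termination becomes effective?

18 August 2020

The last day of the mitigation period: 18 July 2020 + 22 days = 9 August 2020.
The date termination becomes effective: 7 business days after Sunday, 9 August 2020, skipping weekends — Aug 10, Aug 11, Aug 12, Aug 13, Aug 14, Aug 17, Aug 18 — lands on Tuesday, 18 August 2020.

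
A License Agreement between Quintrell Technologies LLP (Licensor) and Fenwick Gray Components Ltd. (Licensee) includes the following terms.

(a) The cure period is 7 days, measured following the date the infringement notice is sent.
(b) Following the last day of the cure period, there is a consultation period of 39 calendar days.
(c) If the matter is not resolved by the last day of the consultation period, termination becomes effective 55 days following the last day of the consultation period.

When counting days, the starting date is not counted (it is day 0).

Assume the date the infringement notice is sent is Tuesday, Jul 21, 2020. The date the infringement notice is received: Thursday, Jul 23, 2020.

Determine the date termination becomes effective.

Oct 30, 2020

The last day of the cure period: 7 calendar days after Jul 21, 2020 is Jul 28, 2020.
The last day of the consultation period: 39 calendar days after Jul 28, 2020 is Sep 5, 2020.
Adding 55 calendar days to Sep 5, 2020 gives Oct 30, 2020, which is the date termination becomes effective.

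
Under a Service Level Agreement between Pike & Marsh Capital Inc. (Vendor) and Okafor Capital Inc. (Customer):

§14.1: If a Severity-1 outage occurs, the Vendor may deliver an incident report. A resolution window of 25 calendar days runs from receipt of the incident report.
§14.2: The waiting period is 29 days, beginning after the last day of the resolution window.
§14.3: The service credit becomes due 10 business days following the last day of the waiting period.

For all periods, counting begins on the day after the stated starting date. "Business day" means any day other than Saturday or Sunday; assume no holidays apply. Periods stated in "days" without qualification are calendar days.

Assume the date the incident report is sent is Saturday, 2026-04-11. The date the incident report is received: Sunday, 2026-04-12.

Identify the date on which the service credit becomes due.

The last day of the resolution window: 2026-04-12 + 25 days = 2026-05-07.
The last day of the waiting period: 2026-05-07 + 29 days = 2026-06-05.
From Friday, 2026-06-05, 10 business days (Jun 8, Jun 9, Jun 10, Jun 11, Jun 12, Jun 15, Jun 16, Jun 17, Jun 18, Jun 19, skipping weekends) brings us to Friday, 2026-06-19, which is the date on which the service credit becomes due.

2026-06-19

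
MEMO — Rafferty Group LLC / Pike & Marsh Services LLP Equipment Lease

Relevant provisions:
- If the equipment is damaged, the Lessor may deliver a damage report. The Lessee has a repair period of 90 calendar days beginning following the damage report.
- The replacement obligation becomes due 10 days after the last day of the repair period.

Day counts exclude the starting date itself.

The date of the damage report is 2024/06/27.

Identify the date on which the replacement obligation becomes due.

2024/10/05

The last day of the repair period: 90 calendar days after 2024/06/27 is 2024/09/25.
The date on which the replacement obligation becomes due: 10 calendar days after 2024/09/25 is 2024/10/05.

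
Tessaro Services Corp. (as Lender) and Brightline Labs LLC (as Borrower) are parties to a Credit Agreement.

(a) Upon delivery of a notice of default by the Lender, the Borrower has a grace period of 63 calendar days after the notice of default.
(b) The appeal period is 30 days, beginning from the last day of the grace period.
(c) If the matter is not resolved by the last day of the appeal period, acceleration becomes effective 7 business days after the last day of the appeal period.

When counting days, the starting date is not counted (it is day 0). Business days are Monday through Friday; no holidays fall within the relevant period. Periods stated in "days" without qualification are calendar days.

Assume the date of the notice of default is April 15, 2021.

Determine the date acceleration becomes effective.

The last day of the grace period: 63 calendar days after April 15, 2021 is June 17, 2021.
Adding 30 calendar days to June 17, 2021 gives July 17, 2021, which is the last day of the appeal period.
The date acceleration becomes effective: 7 business days after Saturday, July 17, 2021, skipping weekends — Jul 19, Jul 20, Jul 21, Jul 22, Jul 23, Jul 26, Jul 27 — lands on Tuesday, July 27, 2021.

July 27, 2021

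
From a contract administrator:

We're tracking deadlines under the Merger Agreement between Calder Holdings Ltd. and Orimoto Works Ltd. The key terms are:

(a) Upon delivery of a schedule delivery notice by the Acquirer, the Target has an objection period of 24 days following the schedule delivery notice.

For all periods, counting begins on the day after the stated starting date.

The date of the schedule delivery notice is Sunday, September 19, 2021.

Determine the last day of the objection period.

October 13, 2021

Adding 24 calendar days to September 19, 2021 gives October 13, 2021, which is the last day of the objection period.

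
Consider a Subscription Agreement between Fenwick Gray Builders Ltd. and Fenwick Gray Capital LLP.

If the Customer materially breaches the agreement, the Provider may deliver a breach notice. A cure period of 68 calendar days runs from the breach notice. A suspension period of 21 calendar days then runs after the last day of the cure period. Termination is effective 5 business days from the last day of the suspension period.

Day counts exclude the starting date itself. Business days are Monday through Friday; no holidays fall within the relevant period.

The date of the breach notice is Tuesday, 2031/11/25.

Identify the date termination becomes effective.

The last day of the cure period: 68 calendar days after 2031/11/25 is 2032/02/01.
Adding 21 calendar days to 2032/02/01 gives 2032/02/22, which is the last day of the suspension period.
The date termination becomes effective: counting 5 business days from Sunday, 2032/02/22 (Feb 23, Feb 24, Feb 25, Feb 26, Feb 27, skipping weekends) reaches Friday, 2032/02/27.

2032/02/27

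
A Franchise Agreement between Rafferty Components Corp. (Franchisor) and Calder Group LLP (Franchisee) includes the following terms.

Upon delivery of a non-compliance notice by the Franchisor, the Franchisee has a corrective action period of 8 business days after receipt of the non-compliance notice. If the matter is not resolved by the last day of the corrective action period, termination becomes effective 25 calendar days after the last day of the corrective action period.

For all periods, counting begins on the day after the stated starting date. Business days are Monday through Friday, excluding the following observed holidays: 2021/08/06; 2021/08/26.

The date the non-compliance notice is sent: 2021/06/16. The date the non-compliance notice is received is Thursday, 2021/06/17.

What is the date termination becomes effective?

The last day of the corrective action period: 8 business days after Thursday, 2021/06/17, skipping weekends — Jun 18, Jun 21, Jun 22, Jun 23, Jun 24, Jun 25, Jun 28, Jun 29 — lands on Tuesday, 2021/06/29.
Adding 25 calendar days to 2021/06/29 gives 2021/07/24, which is the date termination becomes effective.

2021/07/24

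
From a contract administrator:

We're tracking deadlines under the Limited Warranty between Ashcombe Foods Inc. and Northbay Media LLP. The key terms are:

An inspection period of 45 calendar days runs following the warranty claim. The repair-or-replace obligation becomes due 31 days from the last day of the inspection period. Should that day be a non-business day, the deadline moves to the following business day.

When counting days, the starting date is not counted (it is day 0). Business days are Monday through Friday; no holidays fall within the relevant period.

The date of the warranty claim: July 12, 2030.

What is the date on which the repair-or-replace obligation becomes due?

September 26, 2030

The last day of the inspection period: July 12, 2030 + 45 days = August 26, 2030.
The date on which the repair-or-replace obligation becomes due: August 26, 2030 + 31 days = September 26, 2030. September 26, 2030 is a Thursday, so no roll-forward applies.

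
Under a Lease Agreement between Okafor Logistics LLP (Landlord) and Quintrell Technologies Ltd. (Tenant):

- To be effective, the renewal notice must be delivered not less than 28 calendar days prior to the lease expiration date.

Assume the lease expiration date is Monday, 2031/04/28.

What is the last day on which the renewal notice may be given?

Counting back 28 calendar days from 2031/04/28 gives 2031/03/31.

2031/03/31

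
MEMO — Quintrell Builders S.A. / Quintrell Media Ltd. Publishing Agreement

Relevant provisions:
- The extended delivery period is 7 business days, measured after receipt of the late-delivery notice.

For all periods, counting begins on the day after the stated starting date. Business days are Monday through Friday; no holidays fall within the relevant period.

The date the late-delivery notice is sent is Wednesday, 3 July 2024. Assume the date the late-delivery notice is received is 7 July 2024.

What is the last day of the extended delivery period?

16 July 2024

The last day of the extended delivery period: 7 business days after Sunday, 7 July 2024, skipping weekends — Jul 8, Jul 9, Jul 10, Jul 11, Jul 12, Jul 15, Jul 16 — lands on Tuesday, 16 July 2024.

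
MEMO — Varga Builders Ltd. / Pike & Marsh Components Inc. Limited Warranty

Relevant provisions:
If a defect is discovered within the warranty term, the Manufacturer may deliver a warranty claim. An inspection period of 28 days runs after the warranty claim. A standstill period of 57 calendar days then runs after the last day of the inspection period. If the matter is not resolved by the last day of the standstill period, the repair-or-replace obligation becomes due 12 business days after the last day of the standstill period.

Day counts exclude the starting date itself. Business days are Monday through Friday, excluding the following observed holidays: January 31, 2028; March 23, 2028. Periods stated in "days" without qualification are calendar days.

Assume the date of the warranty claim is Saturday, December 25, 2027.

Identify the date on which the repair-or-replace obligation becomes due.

The last day of the inspection period: 28 calendar days after December 25, 2027 is January 22, 2028.
Adding 57 calendar days to January 22, 2028 gives March 19, 2028, which is the last day of the standstill period.
From Sunday, March 19, 2028, 12 business days (Mar 20, Mar 21, Mar 22, Mar 24, …, Apr 3, Apr 4, Apr 5, skipping weekends and the listed holiday on Mar 23) brings us to Wednesday, April 5, 2028, which is the date on which the repair-or-replace obligation becomes due.

April 5, 2028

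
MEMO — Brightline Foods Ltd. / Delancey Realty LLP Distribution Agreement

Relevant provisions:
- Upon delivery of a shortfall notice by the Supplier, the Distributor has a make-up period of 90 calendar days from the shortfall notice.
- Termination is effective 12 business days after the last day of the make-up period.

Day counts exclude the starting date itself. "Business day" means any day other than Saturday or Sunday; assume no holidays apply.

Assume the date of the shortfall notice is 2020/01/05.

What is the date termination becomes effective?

2020/04/21

The last day of the make-up period: 2020/01/05 + 90 days = 2020/04/04.
The date termination becomes effective: counting 12 business days from Saturday, 2020/04/04 (Apr 6, Apr 7, Apr 8, Apr 9, …, Apr 17, Apr 20, Apr 21, skipping weekends) reaches Tuesday, 2020/04/21.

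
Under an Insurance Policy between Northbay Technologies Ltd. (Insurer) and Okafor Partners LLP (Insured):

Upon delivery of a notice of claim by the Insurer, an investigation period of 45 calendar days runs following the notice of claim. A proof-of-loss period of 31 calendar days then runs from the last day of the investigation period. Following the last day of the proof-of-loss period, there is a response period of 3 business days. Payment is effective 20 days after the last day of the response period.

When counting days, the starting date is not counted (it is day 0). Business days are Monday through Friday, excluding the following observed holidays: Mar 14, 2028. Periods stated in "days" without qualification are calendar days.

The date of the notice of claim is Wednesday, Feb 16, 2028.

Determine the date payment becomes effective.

The last day of the investigation period: Feb 16, 2028 + 45 days = Apr 1, 2028.
The last day of the proof-of-loss period: Apr 1, 2028 + 31 days = May 2, 2028.
The last day of the response period: 3 business days after Tuesday, May 2, 2028, skipping weekends — May 3, May 4, May 5 — lands on Friday, May 5, 2028.
The date payment becomes effective: 20 calendar days after May 5, 2028 is May 25, 2028.

May 25, 2028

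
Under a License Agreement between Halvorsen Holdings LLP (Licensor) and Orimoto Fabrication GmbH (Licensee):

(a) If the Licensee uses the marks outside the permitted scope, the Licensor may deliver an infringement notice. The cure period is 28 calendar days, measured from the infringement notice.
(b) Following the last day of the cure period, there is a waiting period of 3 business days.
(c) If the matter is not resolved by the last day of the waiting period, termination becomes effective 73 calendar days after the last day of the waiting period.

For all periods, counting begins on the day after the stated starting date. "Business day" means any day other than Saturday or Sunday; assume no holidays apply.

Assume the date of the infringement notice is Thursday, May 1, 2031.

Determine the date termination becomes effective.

Aug 15, 2031

Adding 28 calendar days to May 1, 2031 gives May 29, 2031, which is the last day of the cure period.
The last day of the waiting period: 3 business days after Thursday, May 29, 2031, skipping weekends — May 30, Jun 2, Jun 3 — lands on Tuesday, Jun 3, 2031.
The date termination becomes effective: 73 calendar days after Jun 3, 2031 is Aug 15, 2031.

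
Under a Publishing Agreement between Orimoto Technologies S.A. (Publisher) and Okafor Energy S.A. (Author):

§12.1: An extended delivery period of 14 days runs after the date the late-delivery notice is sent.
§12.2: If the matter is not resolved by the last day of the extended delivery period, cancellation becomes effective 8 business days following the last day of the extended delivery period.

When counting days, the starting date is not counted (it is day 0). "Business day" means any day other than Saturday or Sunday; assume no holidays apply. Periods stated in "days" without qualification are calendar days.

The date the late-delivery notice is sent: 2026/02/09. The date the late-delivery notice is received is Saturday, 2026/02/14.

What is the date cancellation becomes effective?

2026/03/05

Adding 14 calendar days to 2026/02/09 gives 2026/02/23, which is the last day of the extended delivery period.
From Monday, 2026/02/23, 8 business days (Feb 24, Feb 25, Feb 26, Feb 27, Mar 2, Mar 3, Mar 4, Mar 5, skipping weekends) brings us to Thursday, 2026/03/05, which is the date cancellation becomes effective.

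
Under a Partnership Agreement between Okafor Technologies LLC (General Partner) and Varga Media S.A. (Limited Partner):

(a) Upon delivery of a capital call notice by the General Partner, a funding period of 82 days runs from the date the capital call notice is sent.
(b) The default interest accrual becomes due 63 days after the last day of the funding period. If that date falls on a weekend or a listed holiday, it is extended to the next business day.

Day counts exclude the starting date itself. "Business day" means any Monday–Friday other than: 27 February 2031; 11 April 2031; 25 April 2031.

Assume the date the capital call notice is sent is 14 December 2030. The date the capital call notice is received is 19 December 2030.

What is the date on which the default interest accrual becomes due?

The last day of the funding period: 14 December 2030 + 82 days = 6 March 2031.
Adding 63 calendar days to 6 March 2031 gives 8 May 2031, which is the date on which the default interest accrual becomes due. 8 May 2031 is a Thursday and is not a listed holiday, so no roll-forward applies.

8 May 2031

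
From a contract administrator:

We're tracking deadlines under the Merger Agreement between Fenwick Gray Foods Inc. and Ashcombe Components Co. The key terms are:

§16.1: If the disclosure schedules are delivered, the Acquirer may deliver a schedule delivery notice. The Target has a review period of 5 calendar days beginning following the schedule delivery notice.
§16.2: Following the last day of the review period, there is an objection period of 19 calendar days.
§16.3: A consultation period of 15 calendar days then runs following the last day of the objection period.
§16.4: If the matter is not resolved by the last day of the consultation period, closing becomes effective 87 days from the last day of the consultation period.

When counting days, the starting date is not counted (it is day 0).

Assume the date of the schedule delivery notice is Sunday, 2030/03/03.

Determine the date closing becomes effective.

Adding 5 calendar days to 2030/03/03 gives 2030/03/08, which is the last day of the review period.
The last day of the objection period: 19 calendar days after 2030/03/08 is 2030/03/27.
The last day of the consultation period: 15 calendar days after 2030/03/27 is 2030/04/11.
The date closing becomes effective: 87 calendar days after 2030/04/11 is 2030/07/07.

2030/07/07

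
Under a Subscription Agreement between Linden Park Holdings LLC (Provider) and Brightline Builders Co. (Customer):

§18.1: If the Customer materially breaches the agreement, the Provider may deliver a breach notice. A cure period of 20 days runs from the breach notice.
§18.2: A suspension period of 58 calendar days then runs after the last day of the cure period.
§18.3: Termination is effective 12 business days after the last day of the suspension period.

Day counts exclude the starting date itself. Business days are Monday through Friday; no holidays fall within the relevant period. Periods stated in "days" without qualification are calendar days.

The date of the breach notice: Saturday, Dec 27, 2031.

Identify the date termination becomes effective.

Mar 30, 2032

Adding 20 calendar days to Dec 27, 2031 gives Jan 16, 2032, which is the last day of the cure period.
The last day of the suspension period: 58 calendar days after Jan 16, 2032 is Mar 14, 2032.
The date termination becomes effective: counting 12 business days from Sunday, Mar 14, 2032 (Mar 15, Mar 16, Mar 17, Mar 18, …, Mar 26, Mar 29, Mar 30, skipping weekends) reaches Tuesday, Mar 30, 2032.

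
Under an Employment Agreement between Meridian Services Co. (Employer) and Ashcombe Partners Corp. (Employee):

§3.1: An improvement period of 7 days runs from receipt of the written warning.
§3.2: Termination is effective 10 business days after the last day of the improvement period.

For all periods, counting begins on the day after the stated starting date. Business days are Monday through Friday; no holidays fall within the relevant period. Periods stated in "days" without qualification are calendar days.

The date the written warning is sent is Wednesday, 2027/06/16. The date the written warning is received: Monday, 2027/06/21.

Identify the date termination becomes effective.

2027/07/12

The last day of the improvement period: 7 calendar days after 2027/06/21 is 2027/06/28.
From Monday, 2027/06/28, 10 business days (Jun 29, Jun 30, Jul 1, Jul 2, Jul 5, Jul 6, Jul 7, Jul 8, Jul 9, Jul 12, skipping weekends) brings us to Monday, 2027/07/12, which is the date termination becomes effective.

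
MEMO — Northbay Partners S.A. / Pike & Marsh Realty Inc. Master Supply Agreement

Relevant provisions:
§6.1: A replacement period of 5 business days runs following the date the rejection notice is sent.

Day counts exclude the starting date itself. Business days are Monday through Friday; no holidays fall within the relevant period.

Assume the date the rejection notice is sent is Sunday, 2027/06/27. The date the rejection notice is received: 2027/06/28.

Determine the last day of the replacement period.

The last day of the replacement period: counting 5 business days from Sunday, 2027/06/27 (Jun 28, Jun 29, Jun 30, Jul 1, Jul 2, skipping weekends) reaches Friday, 2027/07/02.

2027/07/02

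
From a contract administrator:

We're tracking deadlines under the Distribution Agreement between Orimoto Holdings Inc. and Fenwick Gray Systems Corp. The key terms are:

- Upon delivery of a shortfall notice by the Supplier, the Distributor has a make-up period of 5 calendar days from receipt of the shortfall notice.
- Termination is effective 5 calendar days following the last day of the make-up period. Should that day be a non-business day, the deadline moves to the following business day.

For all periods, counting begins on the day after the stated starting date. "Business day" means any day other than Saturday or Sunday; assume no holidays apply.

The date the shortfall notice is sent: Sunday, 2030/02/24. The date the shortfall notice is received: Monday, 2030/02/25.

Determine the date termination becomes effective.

The last day of the make-up period: 5 calendar days after 2030/02/25 is 2030/03/02.
The date termination becomes effective: 5 calendar days after 2030/03/02 is 2030/03/07. 2030/03/07 is a Thursday, so no roll-forward applies.

2030/03/07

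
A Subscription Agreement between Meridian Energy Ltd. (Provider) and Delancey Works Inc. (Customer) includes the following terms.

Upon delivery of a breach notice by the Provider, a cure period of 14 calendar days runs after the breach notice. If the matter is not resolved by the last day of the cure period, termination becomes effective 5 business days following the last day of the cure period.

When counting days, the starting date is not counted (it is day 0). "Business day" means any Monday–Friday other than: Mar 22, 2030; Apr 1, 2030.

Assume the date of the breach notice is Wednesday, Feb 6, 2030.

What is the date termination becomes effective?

Feb 27, 2030

The last day of the cure period: 14 calendar days after Feb 6, 2030 is Feb 20, 2030.
The date termination becomes effective: counting 5 business days from Wednesday, Feb 20, 2030 (Feb 21, Feb 22, Feb 25, Feb 26, Feb 27, skipping weekends) reaches Wednesday, Feb 27, 2030.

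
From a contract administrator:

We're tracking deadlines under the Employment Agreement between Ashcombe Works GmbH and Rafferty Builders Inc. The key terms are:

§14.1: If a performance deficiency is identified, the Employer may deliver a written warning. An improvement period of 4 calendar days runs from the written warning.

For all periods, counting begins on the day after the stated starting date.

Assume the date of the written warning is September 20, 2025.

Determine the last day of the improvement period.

The last day of the improvement period: 4 calendar days after September 20, 2025 is September 24, 2025.

September 24, 2025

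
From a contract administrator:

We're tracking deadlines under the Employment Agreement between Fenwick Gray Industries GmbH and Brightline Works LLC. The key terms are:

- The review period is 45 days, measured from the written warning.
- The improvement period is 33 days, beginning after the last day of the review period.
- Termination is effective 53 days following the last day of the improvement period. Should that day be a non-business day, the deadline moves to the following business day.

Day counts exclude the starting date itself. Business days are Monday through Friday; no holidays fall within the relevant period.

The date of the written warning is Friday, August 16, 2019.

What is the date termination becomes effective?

The last day of the review period: 45 calendar days after August 16, 2019 is September 30, 2019.
The last day of the improvement period: 33 calendar days after September 30, 2019 is November 2, 2019.
Adding 53 calendar days to November 2, 2019 gives December 25, 2019, which is the date termination becomes effective. December 25, 2019 is a Wednesday, so no roll-forward applies.

December 25, 2019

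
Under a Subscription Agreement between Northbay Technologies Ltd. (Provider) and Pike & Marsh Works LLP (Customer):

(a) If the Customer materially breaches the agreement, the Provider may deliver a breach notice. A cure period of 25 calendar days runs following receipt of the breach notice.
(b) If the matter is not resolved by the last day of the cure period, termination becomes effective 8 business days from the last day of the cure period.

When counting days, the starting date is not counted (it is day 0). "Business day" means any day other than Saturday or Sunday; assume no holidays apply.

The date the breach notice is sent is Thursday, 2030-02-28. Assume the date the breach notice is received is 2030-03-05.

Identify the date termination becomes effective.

Adding 25 calendar days to 2030-03-05 gives 2030-03-30, which is the last day of the cure period.
From Saturday, 2030-03-30, 8 business days (Apr 1, Apr 2, Apr 3, Apr 4, Apr 5, Apr 8, Apr 9, Apr 10, skipping weekends) brings us to Wednesday, 2030-04-10, which is the date termination becomes effective.

2030-04-10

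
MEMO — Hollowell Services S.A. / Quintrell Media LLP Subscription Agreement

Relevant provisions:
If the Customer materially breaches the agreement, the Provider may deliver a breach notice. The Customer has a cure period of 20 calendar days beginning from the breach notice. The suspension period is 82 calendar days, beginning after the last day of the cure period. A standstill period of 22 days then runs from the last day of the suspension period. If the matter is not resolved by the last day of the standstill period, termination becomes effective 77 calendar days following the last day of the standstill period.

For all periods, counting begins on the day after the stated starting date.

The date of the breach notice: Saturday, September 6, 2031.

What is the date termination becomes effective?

The last day of the cure period: 20 calendar days after September 6, 2031 is September 26, 2031.
The last day of the suspension period: September 26, 2031 + 82 days = December 17, 2031.
The last day of the standstill period: 22 calendar days after December 17, 2031 is January 8, 2032.
Adding 77 calendar days to January 8, 2032 gives March 25, 2032, which is the date termination becomes effective.

March 25, 2032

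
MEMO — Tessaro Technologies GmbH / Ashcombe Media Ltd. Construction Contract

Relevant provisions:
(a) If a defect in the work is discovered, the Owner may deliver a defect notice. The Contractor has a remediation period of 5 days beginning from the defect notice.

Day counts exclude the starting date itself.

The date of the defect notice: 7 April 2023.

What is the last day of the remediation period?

12 April 2023

Adding 5 calendar days to 7 April 2023 gives 12 April 2023, which is the last day of the remediation period.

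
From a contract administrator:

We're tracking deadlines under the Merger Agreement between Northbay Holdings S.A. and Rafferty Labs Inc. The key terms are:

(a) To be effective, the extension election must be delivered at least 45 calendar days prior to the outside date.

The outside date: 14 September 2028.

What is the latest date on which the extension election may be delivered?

Counting back 45 calendar days from 14 September 2028 gives 31 July 2028.

31 July 2028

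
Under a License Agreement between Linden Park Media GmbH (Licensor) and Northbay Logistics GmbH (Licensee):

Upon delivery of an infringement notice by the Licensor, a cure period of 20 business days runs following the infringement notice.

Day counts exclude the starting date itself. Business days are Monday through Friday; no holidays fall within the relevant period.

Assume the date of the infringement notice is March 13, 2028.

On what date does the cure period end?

The last day of the cure period: 20 business days after Monday, March 13, 2028, skipping weekends — Mar 14, Mar 15, Mar 16, Mar 17, …, Apr 6, Apr 7, Apr 10 — lands on Monday, April 10, 2028.

April 10, 2028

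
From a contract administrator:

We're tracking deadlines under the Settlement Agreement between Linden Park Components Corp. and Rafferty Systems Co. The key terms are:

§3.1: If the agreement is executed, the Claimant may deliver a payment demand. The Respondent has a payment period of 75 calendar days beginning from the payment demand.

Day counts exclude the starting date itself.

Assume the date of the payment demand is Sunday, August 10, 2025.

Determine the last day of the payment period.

The last day of the payment period: August 10, 2025 + 75 days = October 24, 2025.

October 24, 2025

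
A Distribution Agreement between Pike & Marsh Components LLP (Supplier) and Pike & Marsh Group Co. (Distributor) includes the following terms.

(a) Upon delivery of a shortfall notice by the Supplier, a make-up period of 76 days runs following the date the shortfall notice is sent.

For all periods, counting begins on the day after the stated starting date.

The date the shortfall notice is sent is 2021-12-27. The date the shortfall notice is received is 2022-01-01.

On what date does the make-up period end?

The last day of the make-up period: 2021-12-27 + 76 days = 2022-03-13.

2022-03-13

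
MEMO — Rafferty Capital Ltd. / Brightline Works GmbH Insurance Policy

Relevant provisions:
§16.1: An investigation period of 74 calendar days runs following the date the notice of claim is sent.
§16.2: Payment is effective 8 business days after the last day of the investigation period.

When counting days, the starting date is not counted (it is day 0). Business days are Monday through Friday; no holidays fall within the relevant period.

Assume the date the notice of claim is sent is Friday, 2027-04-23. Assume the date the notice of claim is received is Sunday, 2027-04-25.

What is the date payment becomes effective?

The last day of the investigation period: 2027-04-23 + 74 days = 2027-07-06.
The date payment becomes effective: counting 8 business days from Tuesday, 2027-07-06 (Jul 7, Jul 8, Jul 9, Jul 12, Jul 13, Jul 14, Jul 15, Jul 16, skipping weekends) reaches Friday, 2027-07-16.

2027-07-16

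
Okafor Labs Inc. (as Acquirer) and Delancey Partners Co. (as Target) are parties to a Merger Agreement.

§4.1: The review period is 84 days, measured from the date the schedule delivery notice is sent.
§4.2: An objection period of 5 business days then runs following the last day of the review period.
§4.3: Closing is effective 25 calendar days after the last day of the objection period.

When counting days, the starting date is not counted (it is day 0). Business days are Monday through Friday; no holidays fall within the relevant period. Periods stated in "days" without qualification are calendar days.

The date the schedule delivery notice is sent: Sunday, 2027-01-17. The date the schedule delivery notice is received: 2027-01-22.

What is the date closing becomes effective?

2027-05-11

The last day of the review period: 2027-01-17 + 84 days = 2027-04-11.
From Sunday, 2027-04-11, 5 business days (Apr 12, Apr 13, Apr 14, Apr 15, Apr 16, skipping weekends) brings us to Friday, 2027-04-16, which is the last day of the objection period.
The date closing becomes effective: 2027-04-16 + 25 days = 2027-05-11.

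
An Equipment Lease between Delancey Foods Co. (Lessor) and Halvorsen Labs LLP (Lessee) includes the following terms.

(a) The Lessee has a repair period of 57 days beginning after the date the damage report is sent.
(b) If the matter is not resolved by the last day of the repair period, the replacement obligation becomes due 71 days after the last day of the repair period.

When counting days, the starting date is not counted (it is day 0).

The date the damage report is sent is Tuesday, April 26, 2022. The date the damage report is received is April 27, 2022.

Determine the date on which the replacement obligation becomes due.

September 1, 2022

The last day of the repair period: 57 calendar days after April 26, 2022 is June 22, 2022.
Adding 71 calendar days to June 22, 2022 gives September 1, 2022, which is the date on which the replacement obligation becomes due.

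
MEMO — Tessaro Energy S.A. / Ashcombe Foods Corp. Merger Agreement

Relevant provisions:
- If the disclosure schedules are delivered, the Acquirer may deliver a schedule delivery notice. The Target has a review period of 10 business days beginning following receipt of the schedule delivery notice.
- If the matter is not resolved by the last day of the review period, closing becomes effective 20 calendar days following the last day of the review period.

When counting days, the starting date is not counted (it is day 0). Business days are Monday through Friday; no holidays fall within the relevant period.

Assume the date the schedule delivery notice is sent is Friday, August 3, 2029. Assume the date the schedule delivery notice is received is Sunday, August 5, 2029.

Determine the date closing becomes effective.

September 6, 2029

The last day of the review period: counting 10 business days from Sunday, August 5, 2029 (Aug 6, Aug 7, Aug 8, Aug 9, Aug 10, Aug 13, Aug 14, Aug 15, Aug 16, Aug 17, skipping weekends) reaches Friday, August 17, 2029.
The date closing becomes effective: August 17, 2029 + 20 days = September 6, 2029.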